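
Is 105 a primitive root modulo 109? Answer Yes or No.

No

φ(109) = 109 − 1 = 108 = 2^2 · 3^3.
Test 105^(108/q) mod 109 for each prime factor q of 108:
105^54 ≡ 1 (mod 109)  [q = 2: ≡ 1 ✗]
105^36 ≡ 1 (mod 109)  [q = 3: ≡ 1 ✗]
The check at q = 2 fails, so 105 generates a proper subgroup.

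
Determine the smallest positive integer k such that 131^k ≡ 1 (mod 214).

The order of 131 must divide φ(214) = φ(2)·φ(107) = 1·106 = 106 = 2 · 53.
Divisors of 106: 1, 2, 53, 106.
Check 131^d mod 214 for each divisor in increasing order:
131^1 ≡ 131 (mod 214)
131^2 ≡ 41 (mod 214)
131^53 ≡ 213 (mod 214)
131^106 ≡ 1 (mod 214) ✓
The smallest such exponent is 106, so the order of 131 is 106.

106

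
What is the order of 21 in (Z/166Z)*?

Since 21 ∈ (Z/166Z)^×, its order divides φ(166) = φ(2)·φ(83) = 1·82 = 82 = 2 · 41.
Divisors of 82: 1, 2, 41, 82.
Check 21^d mod 166 for each divisor in increasing order:
21^1 ≡ 21 (mod 166)
21^2 ≡ 109 (mod 166)
21^41 ≡ 1 (mod 166) ✓
Therefore the multiplicative order of 21 modulo 166 is 41.

41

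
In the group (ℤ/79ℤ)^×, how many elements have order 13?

φ(79) = 79 − 1 = 78 = 2 · 3 · 13.
(Z/79Z)^× is cyclic (|G| = 78); a cyclic group of order m has exactly φ(d) elements of each order d | m, and none otherwise.
13 | 78, and φ(13) = 13 − 1 = 12.

12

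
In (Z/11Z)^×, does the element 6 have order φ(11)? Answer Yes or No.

Yes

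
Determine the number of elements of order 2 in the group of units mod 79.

1

φ(79) = 79 − 1 = 78 = 2 · 3 · 13.
(Z/79Z)^× is cyclic (|G| = 78); a cyclic group of order m has exactly φ(d) elements of each order d | m, and none otherwise.
2 | 78, and φ(2) = 2 − 1 = 1.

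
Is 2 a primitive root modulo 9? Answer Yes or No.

φ(9) = φ(3^2) = 3·(3−1) = 6 = 2 · 3.
It suffices to check that the order of 2 is not a proper divisor of 6: compute 2^(6/q) for q ∈ {2, 3}.
2^3 ≡ 8 (mod 9)  [q = 2: ≢ 1 ✓]
2^2 ≡ 4 (mod 9)  [q = 3: ≢ 1 ✓]
All checks pass, so 2 has order 6 and is a primitive root modulo 9.

Yes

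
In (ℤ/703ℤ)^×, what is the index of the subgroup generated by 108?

36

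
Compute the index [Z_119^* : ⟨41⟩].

6

By Lagrange's theorem, ord_119(41) divides φ(119) = φ(7·17) = (7−1)·(17−1) = 6·16 = 96 = 2^5 · 3.
Divisors of 96: 1, 2, 3, 4, 6, 8, 12, 16, 24, 32, 48, 96.
Test each divisor d:
41^1 ≡ 41
41^2 ≡ 15
41^3 ≡ 20
41^4 ≡ 106
41^6 ≡ 43
41^8 ≡ 50
41^12 ≡ 64
41^16 ≡ 1
So ord_119(41) = 16, hence |⟨41⟩| = 16.
The index is φ(119) / ord(41) = 96 / 16 = 6.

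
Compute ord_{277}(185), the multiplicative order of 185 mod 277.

The order of 185 must divide φ(277) = 277 − 1 = 276 = 2^2 · 3 · 23.
Divisors of 276: 1, 2, 3, 4, 6, 12, 23, 46, 69, 92, 138, 276.
Evaluate successive powers at the divisors of 276:
185^1 ≡ 185 (mod 277)
185^2 ≡ 154 (mod 277)
185^3 ≡ 236 (mod 277)
185^4 ≡ 171 (mod 277)
185^6 ≡ 19 (mod 277)
185^12 ≡ 84 (mod 277)
185^23 ≡ 116 (mod 277)
185^46 ≡ 160 (mod 277)
185^69 ≡ 1 (mod 277) ✓
Hence ord(185) = 69.

69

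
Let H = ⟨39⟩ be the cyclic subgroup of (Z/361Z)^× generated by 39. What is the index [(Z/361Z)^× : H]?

18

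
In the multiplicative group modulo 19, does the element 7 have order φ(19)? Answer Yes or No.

φ(19) = 19 − 1 = 18 = 2 · 3^2.
An element g generates (Z/19Z)^× iff g^(18/q) ≢ 1 (mod 19) for each prime q ∈ {2, 3}.
7^9 ≡ 1 (mod 19)  [q = 2: ≡ 1 ✗]
7^6 ≡ 1 (mod 19)  [q = 3: ≡ 1 ✗]
7^9 ≡ 1 shows ord(7) | 9, strictly less than φ(19); not a primitive root.

No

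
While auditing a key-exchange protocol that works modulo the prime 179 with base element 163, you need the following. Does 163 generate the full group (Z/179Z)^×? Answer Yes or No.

φ(179) = 179 − 1 = 178 = 2 · 89.
It suffices to check that the order of 163 is not a proper divisor of 178: compute 163^(178/q) for q ∈ {2, 89}.
163^89 ≡ 178 (mod 179)  [q = 2: ≢ 1 ✓]
163^2 ≡ 77 (mod 179)  [q = 89: ≢ 1 ✓]
None equal 1, so ord_179(163) = 178: 163 is a primitive root.

Yes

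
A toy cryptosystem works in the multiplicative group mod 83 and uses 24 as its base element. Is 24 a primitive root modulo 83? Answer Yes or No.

Yes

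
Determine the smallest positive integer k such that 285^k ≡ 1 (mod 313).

312

The order of 285 must divide φ(313) = 313 − 1 = 312 = 2^3 · 3 · 13.
Divisors of 312: 1, 2, 3, 4, 6, 8, 12, 13, 24, 26, 39, 52, 78, 104, 156, 312.
Compute 285^d (mod 313) for the divisors d until we hit 1:
285^1 ≡ 285 (mod 313)
285^2 ≡ 158 (mod 313)
285^3 ≡ 271 (mod 313)
285^4 ≡ 237 (mod 313)
285^6 ≡ 199 (mod 313)
285^8 ≡ 142 (mod 313)
285^12 ≡ 163 (mod 313)
285^13 ≡ 131 (mod 313)
285^24 ≡ 277 (mod 313)
285^26 ≡ 259 (mod 313)
285^39 ≡ 125 (mod 313)
285^52 ≡ 99 (mod 313)
285^78 ≡ 288 (mod 313)
285^104 ≡ 98 (mod 313)
285^156 ≡ 312 (mod 313)
285^312 ≡ 1 (mod 313) ✓
The smallest such exponent is 312, so the order of 285 is 312.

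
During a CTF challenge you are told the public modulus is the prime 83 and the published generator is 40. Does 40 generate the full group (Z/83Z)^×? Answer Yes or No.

No

φ(83) = 83 − 1 = 82 = 2 · 41.
It suffices to check that the order of 40 is not a proper divisor of 82: compute 40^(82/q) for q ∈ {2, 41}.
40^41 ≡ 1 (mod 83)  [q = 2: ≡ 1 ✗]
40^2 ≡ 23 (mod 83)  [q = 41: ≢ 1 ✓]
40^41 ≡ 1 shows ord(40) | 41, strictly less than φ(83); not a primitive root.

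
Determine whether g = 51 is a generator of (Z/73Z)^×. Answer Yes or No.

No

φ(73) = 73 − 1 = 72 = 2^3 · 3^2.
51 is a primitive root mod 73 iff 51^(φ(73)/q) ≢ 1 for every prime q | φ(73), i.e. q ∈ {2, 3}.
51^36 ≡ 72 (mod 73)  [q = 2: ≢ 1 ✓]
51^24 ≡ 1 (mod 73)  [q = 3: ≡ 1 ✗]
The check at q = 3 fails, so 51 generates a proper subgroup.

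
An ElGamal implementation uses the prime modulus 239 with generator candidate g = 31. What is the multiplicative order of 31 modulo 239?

119

The order of 31 must divide φ(239) = 239 − 1 = 238 = 2 · 7 · 17.
Divisors of 238: 1, 2, 7, 14, 17, 34, 119, 238.
Check 31^d mod 239 for each divisor in increasing order:
31^1 ≡ 31
31^2 ≡ 5
31^7 ≡ 51
31^14 ≡ 211
31^17 ≡ 201
31^34 ≡ 10
31^119 ≡ 1
Hence ord(31) = 119.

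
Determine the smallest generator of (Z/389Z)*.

φ(389) = 389 − 1 = 388 = 2^2 · 97.
Test candidates g = 2, 3, … against the prime factors q ∈ {2, 97} of φ(389): g is a generator iff g^(388/q) ≢ 1 for every such q.
g = 2: 2^194 ≡ 388; 2^4 ≡ 16 — none is 1, so 2 is a primitive root.
So 2 is the smallest generator of (Z/389Z)^×.

2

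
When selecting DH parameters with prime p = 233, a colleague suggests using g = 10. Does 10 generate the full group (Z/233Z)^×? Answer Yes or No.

φ(233) = 233 − 1 = 232 = 2^3 · 29.
It suffices to check that the order of 10 is not a proper divisor of 232: compute 10^(232/q) for q ∈ {2, 29}.
10^116 ≡ 232 (mod 233)  [q = 2: ≢ 1 ✓]
10^8 ≡ 128 (mod 233)  [q = 29: ≢ 1 ✓]
Every test exponent gives a nontrivial residue, hence 10 generates the full group.

Yes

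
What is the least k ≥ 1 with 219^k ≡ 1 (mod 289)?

136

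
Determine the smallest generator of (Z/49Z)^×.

3

φ(49) = φ(7^2) = 7·(7−1) = 42 = 2 · 3 · 7.
g is a primitive root iff g^(42/q) ≢ 1 (mod 49) for each prime q ∈ {2, 3, 7}.
g = 2: 2^21 ≡ 1 — hits 1, so not a primitive root.
g = 3: 3^21 ≡ 48; 3^14 ≡ 30; 3^6 ≡ 43 — none is 1, so 3 is a primitive root.
The smallest primitive root modulo 49 is 3.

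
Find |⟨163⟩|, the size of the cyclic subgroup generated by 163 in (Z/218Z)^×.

36

The order of 163 must divide φ(218) = φ(2)·φ(109) = 1·108 = 108 = 2^2 · 3^3.
Divisors of 108: 1, 2, 3, 4, 6, 9, 12, 18, 27, 36, 54, 108.
Test each divisor d:
163^1 ≡ 163
163^2 ≡ 191
163^3 ≡ 177
163^4 ≡ 75
163^6 ≡ 155
163^9 ≡ 185
163^12 ≡ 45
163^18 ≡ 217
163^27 ≡ 33
163^36 ≡ 1
The smallest such exponent is 36, so the order of 163 is 36.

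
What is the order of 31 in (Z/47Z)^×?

46

By Lagrange's theorem, ord_47(31) divides φ(47) = 47 − 1 = 46 = 2 · 23.
Divisors of 46: 1, 2, 23, 46.
Test each divisor d:
31^1 ≡ 31
31^2 ≡ 21
31^23 ≡ 46
31^46 ≡ 1
Hence ord(31) = 46.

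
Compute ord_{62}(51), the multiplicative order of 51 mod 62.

15

The order of 51 must divide φ(62) = φ(2)·φ(31) = 1·30 = 30 = 2 · 3 · 5.
Divisors of 30: 1, 2, 3, 5, 6, 10, 15, 30.
Compute 51^d (mod 62) for the divisors d until we hit 1:
51^1 ≡ 51
51^2 ≡ 59
51^3 ≡ 33
51^5 ≡ 25
51^6 ≡ 35
51^10 ≡ 5
51^15 ≡ 1
The smallest such exponent is 15, so the order of 51 is 15.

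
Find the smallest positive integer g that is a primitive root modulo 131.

2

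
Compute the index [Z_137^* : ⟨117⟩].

ord(117) | φ(137) = 137 − 1 = 136 = 2^3 · 17.
Divisors of 136: 1, 2, 4, 8, 17, 34, 68, 136.
Test each divisor d:
117^1 ≡ 117
117^2 ≡ 126
117^4 ≡ 121
117^8 ≡ 119
117^17 ≡ 96
117^34 ≡ 37
117^68 ≡ 136
117^136 ≡ 1
Thus |⟨117⟩| = ord(117) = 136.
The index is φ(137) / ord(117) = 136 / 136 = 1.

1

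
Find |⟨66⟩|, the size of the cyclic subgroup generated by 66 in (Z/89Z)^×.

Since 66 ∈ (Z/89Z)^×, its order divides φ(89) = 89 − 1 = 88 = 2^3 · 11.
Divisors of 88: 1, 2, 4, 8, 11, 22, 44, 88.
Compute 66^d (mod 89) for the divisors d until we hit 1:
66^1 ≡ 66 (mod 89)
66^2 ≡ 84 (mod 89)
66^4 ≡ 25 (mod 89)
66^8 ≡ 2 (mod 89)
66^11 ≡ 52 (mod 89)
66^22 ≡ 34 (mod 89)
66^44 ≡ 88 (mod 89)
66^88 ≡ 1 (mod 89) ✓
The smallest such exponent is 88, so the order of 66 is 88.

88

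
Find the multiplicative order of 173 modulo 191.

190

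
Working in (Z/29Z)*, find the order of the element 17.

4

ord(17) | φ(29) = 29 − 1 = 28 = 2^2 · 7.
Divisors of 28: 1, 2, 4, 7, 14, 28.
Compute 17^d (mod 29) for the divisors d until we hit 1:
17^1 ≡ 17 (mod 29)
17^2 ≡ 28 (mod 29)
17^4 ≡ 1 (mod 29) ✓
So ord_29(17) = 4.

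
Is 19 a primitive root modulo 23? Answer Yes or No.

Yes

φ(23) = 23 − 1 = 22 = 2 · 11.
19 is a primitive root mod 23 iff 19^(φ(23)/q) ≢ 1 for every prime q | φ(23), i.e. q ∈ {2, 11}.
19^11 ≡ 22 (mod 23)  [q = 2: ≢ 1 ✓]
19^2 ≡ 16 (mod 23)  [q = 11: ≢ 1 ✓]
All checks pass, so 19 has order 22 and is a primitive root modulo 23.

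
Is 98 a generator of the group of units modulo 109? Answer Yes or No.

Yes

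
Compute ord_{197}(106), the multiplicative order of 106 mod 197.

196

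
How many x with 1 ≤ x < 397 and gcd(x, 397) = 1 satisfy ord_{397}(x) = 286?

0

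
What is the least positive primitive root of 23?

5

φ(23) = 23 − 1 = 22 = 2 · 11.
g is a primitive root iff g^(22/q) ≢ 1 (mod 23) for each prime q ∈ {2, 11}.
g = 2: 2^11 ≡ 1 — hits 1, so not a primitive root.
g = 3: 3^11 ≡ 1 — hits 1, so not a primitive root.
g = 4: 4^11 ≡ 1 — hits 1, so not a primitive root.
g = 5: 5^11 ≡ 22; 5^2 ≡ 2 — none is 1, so 5 is a primitive root.
So 5 is the smallest generator of (Z/23Z)^×.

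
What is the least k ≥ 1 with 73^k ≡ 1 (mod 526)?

Since 73 ∈ (Z/526Z)^×, its order divides φ(526) = φ(2)·φ(263) = 1·262 = 262 = 2 · 131.
Divisors of 262: 1, 2, 131, 262.
Check 73^d mod 526 for each divisor in increasing order:
73^1 ≡ 73 (mod 526)
73^2 ≡ 69 (mod 526)
73^131 ≡ 525 (mod 526)
73^262 ≡ 1 (mod 526) ✓
Hence ord(73) = 262.

262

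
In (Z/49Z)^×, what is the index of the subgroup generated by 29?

By Lagrange's theorem, ord_49(29) divides φ(49) = φ(7^2) = 7·(7−1) = 42 = 2 · 3 · 7.
Divisors of 42: 1, 2, 3, 6, 7, 14, 21, 42.
Compute 29^d (mod 49) for the divisors d until we hit 1:
29^1 ≡ 29 (mod 49)
29^2 ≡ 8 (mod 49)
29^3 ≡ 36 (mod 49)
29^6 ≡ 22 (mod 49)
29^7 ≡ 1 (mod 49) ✓
So ord_49(29) = 7, hence |⟨29⟩| = 7.
The index is φ(49) / ord(29) = 42 / 7 = 6.

6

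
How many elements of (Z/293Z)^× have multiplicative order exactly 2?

φ(293) = 293 − 1 = 292 = 2^2 · 73.
Since (Z/293Z)^× is cyclic of order 292, the number of elements of order d is φ(d) when d | 292 and 0 otherwise.
2 | 292, and φ(2) = 2 − 1 = 1.

1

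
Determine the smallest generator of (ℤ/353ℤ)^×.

3

φ(353) = 353 − 1 = 352 = 2^5 · 11.
g is a primitive root iff g^(352/q) ≢ 1 (mod 353) for each prime q ∈ {2, 11}.
g = 2: 2^176 ≡ 1 — hits 1, so not a primitive root.
g = 3: 3^176 ≡ 352; 3^32 ≡ 140 — none is 1, so 3 is a primitive root.
Hence the least primitive root of 353 is 3.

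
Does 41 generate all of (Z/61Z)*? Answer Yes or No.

No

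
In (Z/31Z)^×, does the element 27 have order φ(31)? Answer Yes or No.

No

φ(31) = 31 − 1 = 30 = 2 · 3 · 5.
An element g generates (Z/31Z)^× iff g^(30/q) ≢ 1 (mod 31) for each prime q ∈ {2, 3, 5}.
27^15 ≡ 30 (mod 31)  [q = 2: ≢ 1 ✓]
27^10 ≡ 1 (mod 31)  [q = 3: ≡ 1 ✗]
27^6 ≡ 4 (mod 31)  [q = 5: ≢ 1 ✓]
27^10 ≡ 1 shows ord(27) | 10, strictly less than φ(31); not a primitive root.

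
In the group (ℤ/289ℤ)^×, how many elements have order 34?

16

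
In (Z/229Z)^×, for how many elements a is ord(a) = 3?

2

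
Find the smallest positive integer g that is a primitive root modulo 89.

3

φ(89) = 89 − 1 = 88 = 2^3 · 11.
Test candidates g = 2, 3, … against the prime factors q ∈ {2, 11} of φ(89): g is a generator iff g^(88/q) ≢ 1 for every such q.
g = 2: 2^44 ≡ 1 — hits 1, so not a primitive root.
g = 3: 3^44 ≡ 88; 3^8 ≡ 64 — none is 1, so 3 is a primitive root.
So 3 is the smallest generator of (Z/89Z)^×.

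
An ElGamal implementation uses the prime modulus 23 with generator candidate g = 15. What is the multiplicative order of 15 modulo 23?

Since 15 ∈ (Z/23Z)^×, its order divides φ(23) = 23 − 1 = 22 = 2 · 11.
Divisors of 22: 1, 2, 11, 22.
Evaluate successive powers at the divisors of 22:
15^1 ≡ 15
15^2 ≡ 18
15^11 ≡ 22
15^22 ≡ 1
Therefore the multiplicative order of 15 modulo 23 is 22.

22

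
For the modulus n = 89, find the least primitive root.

3

φ(89) = 89 − 1 = 88 = 2^3 · 11.
g is a primitive root iff g^(88/q) ≢ 1 (mod 89) for each prime q ∈ {2, 11}.
g = 2: 2^44 ≡ 1 — hits 1, so not a primitive root.
g = 3: 3^44 ≡ 88; 3^8 ≡ 64 — none is 1, so 3 is a primitive root.
Hence the least primitive root of 89 is 3.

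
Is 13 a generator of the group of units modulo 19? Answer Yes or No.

Yes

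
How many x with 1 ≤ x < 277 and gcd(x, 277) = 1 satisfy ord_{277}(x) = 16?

0

φ(277) = 277 − 1 = 276 = 2^2 · 3 · 23.
(Z/277Z)^× is cyclic (|G| = 276); a cyclic group of order m has exactly φ(d) elements of each order d | m, and none otherwise.
16 does not divide 276, so no element of (Z/277Z)^× has order 16.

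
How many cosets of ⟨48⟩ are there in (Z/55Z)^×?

2

By Lagrange's theorem, ord_55(48) divides φ(55) = φ(5·11) = (5−1)·(11−1) = 4·10 = 40 = 2^3 · 5.
Divisors of 40: 1, 2, 4, 5, 8, 10, 20, 40.
Check 48^d mod 55 for each divisor in increasing order:
48^1 ≡ 48
48^2 ≡ 49
48^4 ≡ 36
48^5 ≡ 23
48^8 ≡ 31
48^10 ≡ 34
48^20 ≡ 1
The order of 48 is 20, so the subgroup it generates has 20 elements.
[(Z/55Z)^× : ⟨48⟩] = 40/20 = 2.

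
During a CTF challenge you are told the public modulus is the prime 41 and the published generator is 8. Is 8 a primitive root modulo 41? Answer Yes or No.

No

φ(41) = 41 − 1 = 40 = 2^3 · 5.
8 is a primitive root mod 41 iff 8^(φ(41)/q) ≢ 1 for every prime q | φ(41), i.e. q ∈ {2, 5}.
8^20 ≡ 1 (mod 41)  [q = 2: ≡ 1 ✗]
8^8 ≡ 16 (mod 41)  [q = 5: ≢ 1 ✓]
The check at q = 2 fails, so 8 generates a proper subgroup.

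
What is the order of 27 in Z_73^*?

4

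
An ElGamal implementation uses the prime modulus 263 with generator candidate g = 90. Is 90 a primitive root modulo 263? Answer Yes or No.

φ(263) = 263 − 1 = 262 = 2 · 131.
90 is a primitive root mod 263 iff 90^(φ(263)/q) ≢ 1 for every prime q | φ(263), i.e. q ∈ {2, 131}.
90^131 ≡ 262 (mod 263)  [q = 2: ≢ 1 ✓]
90^2 ≡ 210 (mod 263)  [q = 131: ≢ 1 ✓]
None equal 1, so ord_263(90) = 262: 90 is a primitive root.

Yes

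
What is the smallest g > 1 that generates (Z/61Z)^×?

2

φ(61) = 61 − 1 = 60 = 2^2 · 3 · 5.
Test candidates g = 2, 3, … against the prime factors q ∈ {2, 3, 5} of φ(61): g is a generator iff g^(60/q) ≢ 1 for every such q.
g = 2: 2^30 ≡ 60; 2^20 ≡ 47; 2^12 ≡ 9 — none is 1, so 2 is a primitive root.
The smallest primitive root modulo 61 is 2.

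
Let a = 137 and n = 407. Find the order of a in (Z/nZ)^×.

15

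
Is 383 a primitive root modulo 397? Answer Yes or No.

No

φ(397) = 397 − 1 = 396 = 2^2 · 3^2 · 11.
Test 383^(396/q) mod 397 for each prime factor q of 396:
383^198 ≡ 1 (mod 397)  [q = 2: ≡ 1 ✗]
383^132 ≡ 34 (mod 397)  [q = 3: ≢ 1 ✓]
383^36 ≡ 1 (mod 397)  [q = 11: ≡ 1 ✗]
Since 383^198 ≡ 1, the order of 383 divides 198 < 396, so 383 is not a primitive root.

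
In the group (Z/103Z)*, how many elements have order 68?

0

φ(103) = 103 − 1 = 102 = 2 · 3 · 17.
Since (Z/103Z)^× is cyclic of order 102, the number of elements of order d is φ(d) when d | 102 and 0 otherwise.
Here 102 is not a multiple of 68, so there are no elements of order 68.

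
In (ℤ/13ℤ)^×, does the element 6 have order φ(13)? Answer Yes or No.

φ(13) = 13 − 1 = 12 = 2^2 · 3.
It suffices to check that the order of 6 is not a proper divisor of 12: compute 6^(12/q) for q ∈ {2, 3}.
6^6 ≡ 12 (mod 13)  [q = 2: ≢ 1 ✓]
6^4 ≡ 9 (mod 13)  [q = 3: ≢ 1 ✓]
All checks pass, so 6 has order 12 and is a primitive root modulo 13.

Yes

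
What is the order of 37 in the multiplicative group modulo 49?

21

ord(37) | φ(49) = φ(7^2) = 7·(7−1) = 42 = 2 · 3 · 7.
Divisors of 42: 1, 2, 3, 6, 7, 14, 21, 42.
Compute 37^d (mod 49) for the divisors d until we hit 1:
37^1 ≡ 37
37^2 ≡ 46
37^3 ≡ 36
37^6 ≡ 22
37^7 ≡ 30
37^14 ≡ 18
37^21 ≡ 1
The smallest such exponent is 21, so the order of 37 is 21.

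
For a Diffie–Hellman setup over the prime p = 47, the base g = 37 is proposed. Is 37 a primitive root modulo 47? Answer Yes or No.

No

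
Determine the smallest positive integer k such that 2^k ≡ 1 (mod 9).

The order of 2 must divide φ(9) = φ(3^2) = 3·(3−1) = 6 = 2 · 3.
Divisors of 6: 1, 2, 3, 6.
Test each divisor d:
2^1 ≡ 2 (mod 9)
2^2 ≡ 4 (mod 9)
2^3 ≡ 8 (mod 9)
2^6 ≡ 1 (mod 9) ✓
So ord_9(2) = 6.

6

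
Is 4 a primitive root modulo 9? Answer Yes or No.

φ(9) = φ(3^2) = 3·(3−1) = 6 = 2 · 3.
It suffices to check that the order of 4 is not a proper divisor of 6: compute 4^(6/q) for q ∈ {2, 3}.
4^3 ≡ 1 (mod 9)  [q = 2: ≡ 1 ✗]
4^2 ≡ 7 (mod 9)  [q = 3: ≢ 1 ✓]
4^3 ≡ 1 shows ord(4) | 3, strictly less than φ(9); not a primitive root.

No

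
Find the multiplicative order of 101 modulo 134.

66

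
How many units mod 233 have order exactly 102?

0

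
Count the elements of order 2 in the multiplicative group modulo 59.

1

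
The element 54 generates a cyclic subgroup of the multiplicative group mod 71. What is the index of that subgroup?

ord(54) | φ(71) = 71 − 1 = 70 = 2 · 5 · 7.
Divisors of 70: 1, 2, 5, 7, 10, 14, 35, 70.
Check 54^d mod 71 for each divisor in increasing order:
54^1 ≡ 54 (mod 71)
54^2 ≡ 5 (mod 71)
54^5 ≡ 1 (mod 71) ✓
Thus |⟨54⟩| = ord(54) = 5.
Index = |(Z/71Z)^×| / |⟨54⟩| = 70 / 5 = 14.

14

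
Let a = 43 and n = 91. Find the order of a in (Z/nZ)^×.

6

By Lagrange's theorem, ord_91(43) divides φ(91) = φ(7·13) = (7−1)·(13−1) = 6·12 = 72 = 2^3 · 3^2.
Divisors of 72: 1, 2, 3, 4, 6, 8, 9, 12, 18, 24, 36, 72.
Check 43^d mod 91 for each divisor in increasing order:
43^1 ≡ 43
43^2 ≡ 29
43^3 ≡ 64
43^4 ≡ 22
43^6 ≡ 1
Hence ord(43) = 6.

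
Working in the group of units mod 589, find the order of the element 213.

90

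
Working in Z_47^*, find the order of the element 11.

46

Since 11 ∈ (Z/47Z)^×, its order divides φ(47) = 47 − 1 = 46 = 2 · 23.
Divisors of 46: 1, 2, 23, 46.
Evaluate successive powers at the divisors of 46:
11^1 ≡ 11 (mod 47)
11^2 ≡ 27 (mod 47)
11^23 ≡ 46 (mod 47)
11^46 ≡ 1 (mod 47) ✓
Hence ord(11) = 46.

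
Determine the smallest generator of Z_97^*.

φ(97) = 97 − 1 = 96 = 2^5 · 3.
Test candidates g = 2, 3, … against the prime factors q ∈ {2, 3} of φ(97): g is a generator iff g^(96/q) ≢ 1 for every such q.
g = 2: 2^48 ≡ 1 — hits 1, so not a primitive root.
g = 3: 3^48 ≡ 1 — hits 1, so not a primitive root.
g = 4: 4^48 ≡ 1 — hits 1, so not a primitive root.
g = 5: 5^48 ≡ 96; 5^32 ≡ 35 — none is 1, so 5 is a primitive root.
The smallest primitive root modulo 97 is 5.

5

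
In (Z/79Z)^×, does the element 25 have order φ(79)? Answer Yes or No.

φ(79) = 79 − 1 = 78 = 2 · 3 · 13.
25 is a primitive root mod 79 iff 25^(φ(79)/q) ≢ 1 for every prime q | φ(79), i.e. q ∈ {2, 3, 13}.
25^39 ≡ 1 (mod 79)  [q = 2: ≡ 1 ✗]
25^26 ≡ 23 (mod 79)  [q = 3: ≢ 1 ✓]
25^6 ≡ 52 (mod 79)  [q = 13: ≢ 1 ✓]
Since 25^39 ≡ 1, the order of 25 divides 39 < 78, so 25 is not a primitive root.

No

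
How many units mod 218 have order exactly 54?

φ(218) = φ(2)·φ(109) = 1·108 = 108 = 2^2 · 3^3.
In a cyclic group of order 108, there are φ(d) elements of order d for each divisor d of 108, and zero for non-divisors.
54 = 2 · 3^3 divides 108, and φ(54) = 18.

18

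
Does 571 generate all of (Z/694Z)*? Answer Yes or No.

φ(694) = φ(2)·φ(347) = 1·346 = 346 = 2 · 173.
An element g generates (Z/694Z)^× iff g^(346/q) ≢ 1 (mod 694) for each prime q ∈ {2, 173}.
571^173 ≡ 1 (mod 694)  [q = 2: ≡ 1 ✗]
571^2 ≡ 555 (mod 694)  [q = 173: ≢ 1 ✓]
Since 571^173 ≡ 1, the order of 571 divides 173 < 346, so 571 is not a primitive root.

No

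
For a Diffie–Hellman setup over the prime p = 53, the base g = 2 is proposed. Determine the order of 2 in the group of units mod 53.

52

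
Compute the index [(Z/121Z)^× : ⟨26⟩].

The order of 26 must divide φ(121) = φ(11^2) = 11·(11−1) = 110 = 2 · 5 · 11.
Divisors of 110: 1, 2, 5, 10, 11, 22, 55, 110.
Evaluate successive powers at the divisors of 110:
26^1 ≡ 26 (mod 121)
26^2 ≡ 71 (mod 121)
26^5 ≡ 23 (mod 121)
26^10 ≡ 45 (mod 121)
26^11 ≡ 81 (mod 121)
26^22 ≡ 27 (mod 121)
26^55 ≡ 1 (mod 121) ✓
So ord_121(26) = 55, hence |⟨26⟩| = 55.
The index is φ(121) / ord(26) = 110 / 55 = 2.

2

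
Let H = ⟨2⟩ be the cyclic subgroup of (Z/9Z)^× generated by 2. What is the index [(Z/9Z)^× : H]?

The order of 2 must divide φ(9) = φ(3^2) = 3·(3−1) = 6 = 2 · 3.
Divisors of 6: 1, 2, 3, 6.
Check 2^d mod 9 for each divisor in increasing order:
2^1 ≡ 2
2^2 ≡ 4
2^3 ≡ 8
2^6 ≡ 1
So ord_9(2) = 6, hence |⟨2⟩| = 6.
Index = |(Z/9Z)^×| / |⟨2⟩| = 6 / 6 = 1.

1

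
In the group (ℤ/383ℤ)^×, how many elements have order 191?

φ(383) = 383 − 1 = 382 = 2 · 191.
In a cyclic group of order 382, there are φ(d) elements of order d for each divisor d of 382, and zero for non-divisors.
191 | 382, and φ(191) = 191 − 1 = 190.

190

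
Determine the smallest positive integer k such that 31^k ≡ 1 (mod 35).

6

Since 31 ∈ (Z/35Z)^×, its order divides φ(35) = φ(5·7) = (5−1)·(7−1) = 4·6 = 24 = 2^3 · 3.
Divisors of 24: 1, 2, 3, 4, 6, 8, 12, 24.
Check 31^d mod 35 for each divisor in increasing order:
31^1 ≡ 31 (mod 35)
31^2 ≡ 16 (mod 35)
31^3 ≡ 6 (mod 35)
31^4 ≡ 11 (mod 35)
31^6 ≡ 1 (mod 35) ✓
So ord_35(31) = 6.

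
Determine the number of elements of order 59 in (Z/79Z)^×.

φ(79) = 79 − 1 = 78 = 2 · 3 · 13.
In a cyclic group of order 78, there are φ(d) elements of order d for each divisor d of 78, and zero for non-divisors.
Since 59 ∤ 78, the count is 0.

0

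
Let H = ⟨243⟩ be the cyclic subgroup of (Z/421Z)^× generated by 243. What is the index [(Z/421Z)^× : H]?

20

ord(243) | φ(421) = 421 − 1 = 420 = 2^2 · 3 · 5 · 7.
Divisors of 420: 1, 2, 3, 4, 5, 6, 7, 10, 12, 14, 15, 20, 21, 28, 30, 35, 42, 60, 70, 84, 105, 140, 210, 420.
Check 243^d mod 421 for each divisor in increasing order:
243^1 ≡ 243 (mod 421)
243^2 ≡ 109 (mod 421)
243^3 ≡ 385 (mod 421)
243^4 ≡ 93 (mod 421)
243^5 ≡ 286 (mod 421)
243^6 ≡ 33 (mod 421)
243^7 ≡ 20 (mod 421)
243^10 ≡ 122 (mod 421)
243^12 ≡ 247 (mod 421)
243^14 ≡ 400 (mod 421)
243^15 ≡ 370 (mod 421)
243^20 ≡ 149 (mod 421)
243^21 ≡ 1 (mod 421) ✓
The order of 243 is 21, so the subgroup it generates has 21 elements.
The index is φ(421) / ord(243) = 420 / 21 = 20.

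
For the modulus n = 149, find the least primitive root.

2

φ(149) = 149 − 1 = 148 = 2^2 · 37.
Test candidates g = 2, 3, … against the prime factors q ∈ {2, 37} of φ(149): g is a generator iff g^(148/q) ≢ 1 for every such q.
g = 2: 2^74 ≡ 148; 2^4 ≡ 16 — none is 1, so 2 is a primitive root.
Hence the least primitive root of 149 is 2.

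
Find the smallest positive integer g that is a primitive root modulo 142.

7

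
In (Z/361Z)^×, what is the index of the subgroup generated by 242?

The order of 242 must divide φ(361) = φ(19^2) = 19·(19−1) = 342 = 2 · 3^2 · 19.
Divisors of 342: 1, 2, 3, 6, 9, 18, 19, 38, 57, 114, 171, 342.
Check 242^d mod 361 for each divisor in increasing order:
242^1 ≡ 242 (mod 361)
242^2 ≡ 82 (mod 361)
242^3 ≡ 350 (mod 361)
242^6 ≡ 121 (mod 361)
242^9 ≡ 113 (mod 361)
242^18 ≡ 134 (mod 361)
242^19 ≡ 299 (mod 361)
242^38 ≡ 234 (mod 361)
242^57 ≡ 293 (mod 361)
242^114 ≡ 292 (mod 361)
242^171 ≡ 360 (mod 361)
242^342 ≡ 1 (mod 361) ✓
Thus |⟨242⟩| = ord(242) = 342.
Index = |(Z/361Z)^×| / |⟨242⟩| = 342 / 342 = 1.

1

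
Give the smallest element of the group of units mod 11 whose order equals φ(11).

2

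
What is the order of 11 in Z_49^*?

By Lagrange's theorem, ord_49(11) divides φ(49) = φ(7^2) = 7·(7−1) = 42 = 2 · 3 · 7.
Divisors of 42: 1, 2, 3, 6, 7, 14, 21, 42.
Evaluate successive powers at the divisors of 42:
11^1 ≡ 11
11^2 ≡ 23
11^3 ≡ 8
11^6 ≡ 15
11^7 ≡ 18
11^14 ≡ 30
11^21 ≡ 1
Hence ord(11) = 21.

21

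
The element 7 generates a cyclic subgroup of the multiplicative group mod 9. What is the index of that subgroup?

ord(7) | φ(9) = φ(3^2) = 3·(3−1) = 6 = 2 · 3.
Divisors of 6: 1, 2, 3, 6.
Test each divisor d:
7^1 ≡ 7
7^2 ≡ 4
7^3 ≡ 1
Thus |⟨7⟩| = ord(7) = 3.
[(Z/9Z)^× : ⟨7⟩] = 6/3 = 2.

2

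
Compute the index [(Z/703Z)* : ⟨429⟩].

18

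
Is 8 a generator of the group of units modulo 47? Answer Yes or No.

No

φ(47) = 47 − 1 = 46 = 2 · 23.
Test 8^(46/q) mod 47 for each prime factor q of 46:
8^23 ≡ 1 (mod 47)  [q = 2: ≡ 1 ✗]
8^2 ≡ 17 (mod 47)  [q = 23: ≢ 1 ✓]
Since 8^23 ≡ 1, the order of 8 divides 23 < 46, so 8 is not a primitive root.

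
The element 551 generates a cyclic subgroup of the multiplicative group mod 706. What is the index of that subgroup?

2

By Lagrange's theorem, ord_706(551) divides φ(706) = φ(2)·φ(353) = 1·352 = 352 = 2^5 · 11.
Divisors of 352: 1, 2, 4, 8, 11, 16, 22, 32, 44, 88, 176, 352.
Test each divisor d:
551^1 ≡ 551
551^2 ≡ 21
551^4 ≡ 441
551^8 ≡ 331
551^11 ≡ 657
551^16 ≡ 131
551^22 ≡ 283
551^32 ≡ 217
551^44 ≡ 311
551^88 ≡ 705
551^176 ≡ 1
Thus |⟨551⟩| = ord(551) = 176.
[(Z/706Z)^× : ⟨551⟩] = 352/176 = 2.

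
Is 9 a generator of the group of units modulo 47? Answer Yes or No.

No

φ(47) = 47 − 1 = 46 = 2 · 23.
Test 9^(46/q) mod 47 for each prime factor q of 46:
9^23 ≡ 1 (mod 47)  [q = 2: ≡ 1 ✗]
9^2 ≡ 34 (mod 47)  [q = 23: ≢ 1 ✓]
Since 9^23 ≡ 1, the order of 9 divides 23 < 46, so 9 is not a primitive root.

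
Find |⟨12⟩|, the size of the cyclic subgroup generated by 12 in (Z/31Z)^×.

ord(12) | φ(31) = 31 − 1 = 30 = 2 · 3 · 5.
Divisors of 30: 1, 2, 3, 5, 6, 10, 15, 30.
Evaluate successive powers at the divisors of 30:
12^1 ≡ 12
12^2 ≡ 20
12^3 ≡ 23
12^5 ≡ 26
12^6 ≡ 2
12^10 ≡ 25
12^15 ≡ 30
12^30 ≡ 1
So ord_31(12) = 30.

30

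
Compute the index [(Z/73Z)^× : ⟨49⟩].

6

The order of 49 must divide φ(73) = 73 − 1 = 72 = 2^3 · 3^2.
Divisors of 72: 1, 2, 3, 4, 6, 8, 9, 12, 18, 24, 36, 72.
Check 49^d mod 73 for each divisor in increasing order:
49^1 ≡ 49 (mod 73)
49^2 ≡ 65 (mod 73)
49^3 ≡ 46 (mod 73)
49^4 ≡ 64 (mod 73)
49^6 ≡ 72 (mod 73)
49^8 ≡ 8 (mod 73)
49^9 ≡ 27 (mod 73)
49^12 ≡ 1 (mod 73) ✓
So ord_73(49) = 12, hence |⟨49⟩| = 12.
The index is φ(73) / ord(49) = 72 / 12 = 6.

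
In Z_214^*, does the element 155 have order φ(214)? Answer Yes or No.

φ(214) = φ(2)·φ(107) = 1·106 = 106 = 2 · 53.
It suffices to check that the order of 155 is not a proper divisor of 106: compute 155^(106/q) for q ∈ {2, 53}.
155^53 ≡ 1 (mod 214)  [q = 2: ≡ 1 ✗]
155^2 ≡ 57 (mod 214)  [q = 53: ≢ 1 ✓]
155^53 ≡ 1 shows ord(155) | 53, strictly less than φ(214); not a primitive root.

No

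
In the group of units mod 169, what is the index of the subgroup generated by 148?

ord(148) | φ(169) = φ(13^2) = 13·(13−1) = 156 = 2^2 · 3 · 13.
Divisors of 156: 1, 2, 3, 4, 6, 12, 13, 26, 39, 52, 78, 156.
Check 148^d mod 169 for each divisor in increasing order:
148^1 ≡ 148 (mod 169)
148^2 ≡ 103 (mod 169)
148^3 ≡ 34 (mod 169)
148^4 ≡ 131 (mod 169)
148^6 ≡ 142 (mod 169)
148^12 ≡ 53 (mod 169)
148^13 ≡ 70 (mod 169)
148^26 ≡ 168 (mod 169)
148^39 ≡ 99 (mod 169)
148^52 ≡ 1 (mod 169) ✓
The order of 148 is 52, so the subgroup it generates has 52 elements.
The index is φ(169) / ord(148) = 156 / 52 = 3.

3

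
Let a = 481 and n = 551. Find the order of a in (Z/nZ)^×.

36

By Lagrange's theorem, ord_551(481) divides φ(551) = φ(19·29) = (19−1)·(29−1) = 18·28 = 504 = 2^3 · 3^2 · 7.
Divisors of 504: 1, 2, 3, 4, 6, 7, 8, 9, 12, 14, 18, 21, 24, 28, 36, 42, 56, 63, 72, 84, 126, 168, 252, 504.
Test each divisor d:
481^1 ≡ 481
481^2 ≡ 492
481^3 ≡ 273
481^4 ≡ 175
481^6 ≡ 144
481^7 ≡ 389
481^8 ≡ 320
481^9 ≡ 191
481^12 ≡ 349
481^14 ≡ 347
481^18 ≡ 115
481^21 ≡ 539
481^24 ≡ 30
481^28 ≡ 291
481^36 ≡ 1
Hence ord(481) = 36.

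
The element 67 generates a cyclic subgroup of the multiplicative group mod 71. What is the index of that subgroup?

1

The order of 67 must divide φ(71) = 71 − 1 = 70 = 2 · 5 · 7.
Divisors of 70: 1, 2, 5, 7, 10, 14, 35, 70.
Compute 67^d (mod 71) for the divisors d until we hit 1:
67^1 ≡ 67 (mod 71)
67^2 ≡ 16 (mod 71)
67^5 ≡ 41 (mod 71)
67^7 ≡ 17 (mod 71)
67^10 ≡ 48 (mod 71)
67^14 ≡ 5 (mod 71)
67^35 ≡ 70 (mod 71)
67^70 ≡ 1 (mod 71) ✓
So ord_71(67) = 70, hence |⟨67⟩| = 70.
Index = |(Z/71Z)^×| / |⟨67⟩| = 70 / 70 = 1.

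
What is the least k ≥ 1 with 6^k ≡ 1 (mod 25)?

ord(6) | φ(25) = φ(5^2) = 5·(5−1) = 20 = 2^2 · 5.
Divisors of 20: 1, 2, 4, 5, 10, 20.
Evaluate successive powers at the divisors of 20:
6^1 ≡ 6 (mod 25)
6^2 ≡ 11 (mod 25)
6^4 ≡ 21 (mod 25)
6^5 ≡ 1 (mod 25) ✓
Therefore the multiplicative order of 6 modulo 25 is 5.

5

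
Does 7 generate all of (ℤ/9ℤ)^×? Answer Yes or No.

φ(9) = φ(3^2) = 3·(3−1) = 6 = 2 · 3.
It suffices to check that the order of 7 is not a proper divisor of 6: compute 7^(6/q) for q ∈ {2, 3}.
7^3 ≡ 1 (mod 9)  [q = 2: ≡ 1 ✗]
7^2 ≡ 4 (mod 9)  [q = 3: ≢ 1 ✓]
7^3 ≡ 1 shows ord(7) | 3, strictly less than φ(9); not a primitive root.

No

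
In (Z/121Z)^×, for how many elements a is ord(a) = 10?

φ(121) = φ(11^2) = 11·(11−1) = 110 = 2 · 5 · 11.
In a cyclic group of order 110, there are φ(d) elements of order d for each divisor d of 110, and zero for non-divisors.
10 = 2 · 5 divides 110, and φ(10) = 4.

4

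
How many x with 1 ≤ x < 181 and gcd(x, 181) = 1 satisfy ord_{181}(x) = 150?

0

φ(181) = 181 − 1 = 180 = 2^2 · 3^2 · 5.
Since (Z/181Z)^× is cyclic of order 180, the number of elements of order d is φ(d) when d | 180 and 0 otherwise.
150 does not divide 180, so no element of (Z/181Z)^× has order 150.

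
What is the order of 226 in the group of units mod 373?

93

Since 226 ∈ (Z/373Z)^×, its order divides φ(373) = 373 − 1 = 372 = 2^2 · 3 · 31.
Divisors of 372: 1, 2, 3, 4, 6, 12, 31, 62, 93, 124, 186, 372.
Evaluate successive powers at the divisors of 372:
226^1 ≡ 226
226^2 ≡ 348
226^3 ≡ 318
226^4 ≡ 252
226^6 ≡ 41
226^12 ≡ 189
226^31 ≡ 284
226^62 ≡ 88
226^93 ≡ 1
Therefore the multiplicative order of 226 modulo 373 is 93.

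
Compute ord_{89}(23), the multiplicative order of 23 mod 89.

The order of 23 must divide φ(89) = 89 − 1 = 88 = 2^3 · 11.
Divisors of 88: 1, 2, 4, 8, 11, 22, 44, 88.
Check 23^d mod 89 for each divisor in increasing order:
23^1 ≡ 23 (mod 89)
23^2 ≡ 84 (mod 89)
23^4 ≡ 25 (mod 89)
23^8 ≡ 2 (mod 89)
23^11 ≡ 37 (mod 89)
23^22 ≡ 34 (mod 89)
23^44 ≡ 88 (mod 89)
23^88 ≡ 1 (mod 89) ✓
Hence ord(23) = 88.

88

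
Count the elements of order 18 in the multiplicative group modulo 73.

6

φ(73) = 73 − 1 = 72 = 2^3 · 3^2.
(Z/73Z)^× is cyclic (|G| = 72); a cyclic group of order m has exactly φ(d) elements of each order d | m, and none otherwise.
18 = 2 · 3^2 divides 72, and φ(18) = 6.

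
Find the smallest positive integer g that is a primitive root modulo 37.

φ(37) = 37 − 1 = 36 = 2^2 · 3^2.
g is a primitive root iff g^(36/q) ≢ 1 (mod 37) for each prime q ∈ {2, 3}.
g = 2: 2^18 ≡ 36; 2^12 ≡ 26 — none is 1, so 2 is a primitive root.
So 2 is the smallest generator of (Z/37Z)^×.

2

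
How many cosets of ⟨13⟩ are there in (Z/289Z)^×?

4

Since 13 ∈ (Z/289Z)^×, its order divides φ(289) = φ(17^2) = 17·(17−1) = 272 = 2^4 · 17.
Divisors of 272: 1, 2, 4, 8, 16, 17, 34, 68, 136, 272.
Test each divisor d:
13^1 ≡ 13
13^2 ≡ 169
13^4 ≡ 239
13^8 ≡ 188
13^16 ≡ 86
13^17 ≡ 251
13^34 ≡ 288
13^68 ≡ 1
So ord_289(13) = 68, hence |⟨13⟩| = 68.
Index = |(Z/289Z)^×| / |⟨13⟩| = 272 / 68 = 4.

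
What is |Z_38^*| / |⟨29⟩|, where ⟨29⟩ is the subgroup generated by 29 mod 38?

1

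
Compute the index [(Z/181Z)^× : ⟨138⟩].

10

ord(138) | φ(181) = 181 − 1 = 180 = 2^2 · 3^2 · 5.
Divisors of 180: 1, 2, 3, 4, 5, 6, 9, 10, 12, 15, 18, 20, 30, 36, 45, 60, 90, 180.
Compute 138^d (mod 181) for the divisors d until we hit 1:
138^1 ≡ 138 (mod 181)
138^2 ≡ 39 (mod 181)
138^3 ≡ 133 (mod 181)
138^4 ≡ 73 (mod 181)
138^5 ≡ 119 (mod 181)
138^6 ≡ 132 (mod 181)
138^9 ≡ 180 (mod 181)
138^10 ≡ 43 (mod 181)
138^12 ≡ 48 (mod 181)
138^15 ≡ 49 (mod 181)
138^18 ≡ 1 (mod 181) ✓
So ord_181(138) = 18, hence |⟨138⟩| = 18.
Index = |(Z/181Z)^×| / |⟨138⟩| = 180 / 18 = 10.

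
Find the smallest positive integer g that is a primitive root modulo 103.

φ(103) = 103 − 1 = 102 = 2 · 3 · 17.
g is a primitive root iff g^(102/q) ≢ 1 (mod 103) for each prime q ∈ {2, 3, 17}.
g = 2: 2^51 ≡ 1 — hits 1, so not a primitive root.
g = 3: 3^51 ≡ 102; 3^34 ≡ 1 — hits 1, so not a primitive root.
g = 4: 4^51 ≡ 1 — hits 1, so not a primitive root.
g = 5: 5^51 ≡ 102; 5^34 ≡ 56; 5^6 ≡ 72 — none is 1, so 5 is a primitive root.
So 5 is the smallest generator of (Z/103Z)^×.

5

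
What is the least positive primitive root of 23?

φ(23) = 23 − 1 = 22 = 2 · 11.
g is a primitive root iff g^(22/q) ≢ 1 (mod 23) for each prime q ∈ {2, 11}.
g = 2: 2^11 ≡ 1 — hits 1, so not a primitive root.
g = 3: 3^11 ≡ 1 — hits 1, so not a primitive root.
g = 4: 4^11 ≡ 1 — hits 1, so not a primitive root.
g = 5: 5^11 ≡ 22; 5^2 ≡ 2 — none is 1, so 5 is a primitive root.
So 5 is the smallest generator of (Z/23Z)^×.

5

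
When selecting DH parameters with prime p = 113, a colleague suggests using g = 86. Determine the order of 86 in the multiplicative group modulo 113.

112

By Lagrange's theorem, ord_113(86) divides φ(113) = 113 − 1 = 112 = 2^4 · 7.
Divisors of 112: 1, 2, 4, 7, 8, 14, 16, 28, 56, 112.
Compute 86^d (mod 113) for the divisors d until we hit 1:
86^1 ≡ 86 (mod 113)
86^2 ≡ 51 (mod 113)
86^4 ≡ 2 (mod 113)
86^7 ≡ 71 (mod 113)
86^8 ≡ 4 (mod 113)
86^14 ≡ 69 (mod 113)
86^16 ≡ 16 (mod 113)
86^28 ≡ 15 (mod 113)
86^56 ≡ 112 (mod 113)
86^112 ≡ 1 (mod 113) ✓
Therefore the multiplicative order of 86 modulo 113 is 112.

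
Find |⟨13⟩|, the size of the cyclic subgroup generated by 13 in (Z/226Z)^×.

56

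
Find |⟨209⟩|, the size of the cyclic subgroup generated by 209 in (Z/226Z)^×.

ord(209) | φ(226) = φ(2)·φ(113) = 1·112 = 112 = 2^4 · 7.
Divisors of 112: 1, 2, 4, 7, 8, 14, 16, 28, 56, 112.
Test each divisor d:
209^1 ≡ 209 (mod 226)
209^2 ≡ 63 (mod 226)
209^4 ≡ 127 (mod 226)
209^7 ≡ 35 (mod 226)
209^8 ≡ 83 (mod 226)
209^14 ≡ 95 (mod 226)
209^16 ≡ 109 (mod 226)
209^28 ≡ 211 (mod 226)
209^56 ≡ 225 (mod 226)
209^112 ≡ 1 (mod 226) ✓
Therefore the multiplicative order of 209 modulo 226 is 112.

112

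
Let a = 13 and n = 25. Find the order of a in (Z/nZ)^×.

20

By Lagrange's theorem, ord_25(13) divides φ(25) = φ(5^2) = 5·(5−1) = 20 = 2^2 · 5.
Divisors of 20: 1, 2, 4, 5, 10, 20.
Compute 13^d (mod 25) for the divisors d until we hit 1:
13^1 ≡ 13 (mod 25)
13^2 ≡ 19 (mod 25)
13^4 ≡ 11 (mod 25)
13^5 ≡ 18 (mod 25)
13^10 ≡ 24 (mod 25)
13^20 ≡ 1 (mod 25) ✓
So ord_25(13) = 20.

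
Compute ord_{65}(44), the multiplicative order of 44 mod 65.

4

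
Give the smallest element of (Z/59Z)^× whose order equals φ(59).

2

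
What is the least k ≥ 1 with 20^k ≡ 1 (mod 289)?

272

The order of 20 must divide φ(289) = φ(17^2) = 17·(17−1) = 272 = 2^4 · 17.
Divisors of 272: 1, 2, 4, 8, 16, 17, 34, 68, 136, 272.
Evaluate successive powers at the divisors of 272:
20^1 ≡ 20
20^2 ≡ 111
20^4 ≡ 183
20^8 ≡ 254
20^16 ≡ 69
20^17 ≡ 224
20^34 ≡ 179
20^68 ≡ 251
20^136 ≡ 288
20^272 ≡ 1
Hence ord(20) = 272.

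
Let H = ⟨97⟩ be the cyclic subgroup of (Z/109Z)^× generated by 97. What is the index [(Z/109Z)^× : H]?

By Lagrange's theorem, ord_109(97) divides φ(109) = 109 − 1 = 108 = 2^2 · 3^3.
Divisors of 108: 1, 2, 3, 4, 6, 9, 12, 18, 27, 36, 54, 108.
Evaluate successive powers at the divisors of 108:
97^1 ≡ 97 (mod 109)
97^2 ≡ 35 (mod 109)
97^3 ≡ 16 (mod 109)
97^4 ≡ 26 (mod 109)
97^6 ≡ 38 (mod 109)
97^9 ≡ 63 (mod 109)
97^12 ≡ 27 (mod 109)
97^18 ≡ 45 (mod 109)
97^27 ≡ 1 (mod 109) ✓
The order of 97 is 27, so the subgroup it generates has 27 elements.
The index is φ(109) / ord(97) = 108 / 27 = 4.

4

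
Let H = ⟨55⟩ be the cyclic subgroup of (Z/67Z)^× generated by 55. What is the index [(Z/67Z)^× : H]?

2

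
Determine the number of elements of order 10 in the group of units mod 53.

φ(53) = 53 − 1 = 52 = 2^2 · 13.
Since (Z/53Z)^× is cyclic of order 52, the number of elements of order d is φ(d) when d | 52 and 0 otherwise.
Here 52 is not a multiple of 10, so there are no elements of order 10.

0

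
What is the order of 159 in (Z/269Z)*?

Since 159 ∈ (Z/269Z)^×, its order divides φ(269) = 269 − 1 = 268 = 2^2 · 67.
Divisors of 268: 1, 2, 4, 67, 134, 268.
Evaluate successive powers at the divisors of 268:
159^1 ≡ 159 (mod 269)
159^2 ≡ 264 (mod 269)
159^4 ≡ 25 (mod 269)
159^67 ≡ 187 (mod 269)
159^134 ≡ 268 (mod 269)
159^268 ≡ 1 (mod 269) ✓
Hence ord(159) = 268.

268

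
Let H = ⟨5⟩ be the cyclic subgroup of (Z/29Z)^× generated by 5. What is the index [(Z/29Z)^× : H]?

Since 5 ∈ (Z/29Z)^×, its order divides φ(29) = 29 − 1 = 28 = 2^2 · 7.
Divisors of 28: 1, 2, 4, 7, 14, 28.
Check 5^d mod 29 for each divisor in increasing order:
5^1 ≡ 5
5^2 ≡ 25
5^4 ≡ 16
5^7 ≡ 28
5^14 ≡ 1
The order of 5 is 14, so the subgroup it generates has 14 elements.
The index is φ(29) / ord(5) = 28 / 14 = 2.

2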